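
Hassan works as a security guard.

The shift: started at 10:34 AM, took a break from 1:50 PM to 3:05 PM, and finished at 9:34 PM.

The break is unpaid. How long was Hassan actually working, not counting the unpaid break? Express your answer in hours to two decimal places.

The shift: 10:34 AM–9:34 PM = 11 h 0 min; less 75 min break → 9 h 45 min

9.75 hours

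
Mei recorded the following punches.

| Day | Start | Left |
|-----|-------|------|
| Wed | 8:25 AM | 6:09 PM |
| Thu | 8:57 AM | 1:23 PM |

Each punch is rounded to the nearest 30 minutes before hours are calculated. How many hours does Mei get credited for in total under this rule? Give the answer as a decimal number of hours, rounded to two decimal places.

Wed: in 8:25 AM→8:30 AM, out 6:09 PM→6:00 PM; 9 h 30 min
Thu: in 8:57 AM→9:00 AM, out 1:23 PM→1:30 PM; 4 h 30 min
Total credited: 14 h 0 min.

14.00 hours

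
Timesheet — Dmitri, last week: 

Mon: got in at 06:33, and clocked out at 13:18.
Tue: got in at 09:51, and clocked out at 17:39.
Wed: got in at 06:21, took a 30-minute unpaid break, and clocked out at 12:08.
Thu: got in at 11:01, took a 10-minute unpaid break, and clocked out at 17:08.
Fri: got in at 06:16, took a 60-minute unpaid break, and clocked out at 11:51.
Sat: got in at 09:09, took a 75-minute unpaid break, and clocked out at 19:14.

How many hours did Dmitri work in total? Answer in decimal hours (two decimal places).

Mon: 06:33–13:18 = 6 h 45 min
Tue: 09:51–17:39 = 7 h 48 min
Wed: 06:21–12:08 = 5 h 47 min; less 30 min break → 5 h 17 min
Thu: 11:01–17:08 = 6 h 7 min; less 10 min break → 5 h 57 min
Fri: 06:16–11:51 = 5 h 35 min; less 60 min break → 4 h 35 min
Sat: 09:09–19:14 = 10 h 5 min; less 75 min break → 8 h 50 min
Total: 6 h 45 min + 7 h 48 min + 5 h 17 min + 5 h 57 min + 4 h 35 min + 8 h 50 min = 39 h 12 min.

39.20 hours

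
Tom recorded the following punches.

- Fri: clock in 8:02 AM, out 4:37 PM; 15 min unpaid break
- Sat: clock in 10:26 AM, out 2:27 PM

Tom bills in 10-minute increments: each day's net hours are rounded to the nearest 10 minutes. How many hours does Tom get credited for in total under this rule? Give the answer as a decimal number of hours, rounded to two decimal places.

12.33 hours

Fri: 8:02 AM–4:37 PM = 8 h 35 min − 15 min = 8 h 20 min → rounds to 8 h 20 min
Sat: 10:26 AM–2:27 PM = 4 h 1 min → rounds to 4 h 0 min
Total credited: 12 h 20 min.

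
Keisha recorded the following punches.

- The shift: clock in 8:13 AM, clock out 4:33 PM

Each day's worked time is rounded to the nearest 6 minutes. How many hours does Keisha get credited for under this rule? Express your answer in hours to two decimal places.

8.30 hours

The shift: 8:13 AM–4:33 PM = 8 h 20 min → rounds to 8 h 18 min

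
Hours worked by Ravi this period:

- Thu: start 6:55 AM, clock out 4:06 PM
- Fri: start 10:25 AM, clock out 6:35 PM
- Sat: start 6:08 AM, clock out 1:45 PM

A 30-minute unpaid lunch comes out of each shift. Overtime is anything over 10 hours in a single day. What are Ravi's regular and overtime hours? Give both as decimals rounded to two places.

Regular 23.47 hours, overtime 0.00 hours

Thu: 6:55 AM–4:06 PM = 9 h 11 min; less 30 min break → 8 h 41 min
Fri: 10:25 AM–6:35 PM = 8 h 10 min; less 30 min break → 7 h 40 min
Sat: 6:08 AM–1:45 PM = 7 h 37 min; less 30 min break → 7 h 7 min
Thu reg 8 h 41 min / OT 0 h 0 min; Fri reg 7 h 40 min / OT 0 h 0 min; Sat reg 7 h 7 min / OT 0 h 0 min.
Totals: regular 23 h 28 min, overtime 0 h 0 min.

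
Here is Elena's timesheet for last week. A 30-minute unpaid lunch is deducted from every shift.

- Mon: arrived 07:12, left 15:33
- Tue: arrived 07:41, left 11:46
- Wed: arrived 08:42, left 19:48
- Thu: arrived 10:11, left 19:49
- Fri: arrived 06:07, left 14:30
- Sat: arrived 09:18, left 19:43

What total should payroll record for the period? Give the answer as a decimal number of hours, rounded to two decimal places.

48.97 hours

Mon: 07:12–15:33 = 8 h 21 min; less 30 min break → 7 h 51 min
Tue: 07:41–11:46 = 4 h 5 min; less 30 min break → 3 h 35 min
Wed: 08:42–19:48 = 11 h 6 min; less 30 min break → 10 h 36 min
Thu: 10:11–19:49 = 9 h 38 min; less 30 min break → 9 h 8 min
Fri: 06:07–14:30 = 8 h 23 min; less 30 min break → 7 h 53 min
Sat: 09:18–19:43 = 10 h 25 min; less 30 min break → 9 h 55 min
Total: 7 h 51 min + 3 h 35 min + 10 h 36 min + 9 h 8 min + 7 h 53 min + 9 h 55 min = 48 h 58 min.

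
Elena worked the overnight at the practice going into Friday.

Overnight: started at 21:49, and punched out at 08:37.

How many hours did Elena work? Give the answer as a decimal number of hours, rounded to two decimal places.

10.80 hours

Overnight: 21:49 → midnight = 2 h 11 min; midnight → 08:37 = 8 h 37 min; span 10 h 48 min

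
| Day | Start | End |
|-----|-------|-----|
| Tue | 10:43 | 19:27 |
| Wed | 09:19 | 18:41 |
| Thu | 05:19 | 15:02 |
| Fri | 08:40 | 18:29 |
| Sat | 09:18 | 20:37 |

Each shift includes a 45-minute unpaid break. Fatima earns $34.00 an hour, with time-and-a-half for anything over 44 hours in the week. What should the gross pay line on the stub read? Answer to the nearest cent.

Tue: 10:43–19:27 = 8 h 44 min; less 45 min break → 7 h 59 min
Wed: 09:19–18:41 = 9 h 22 min; less 45 min break → 8 h 37 min
Thu: 05:19–15:02 = 9 h 43 min; less 45 min break → 8 h 58 min
Fri: 08:40–18:29 = 9 h 49 min; less 45 min break → 9 h 4 min
Sat: 09:18–20:37 = 11 h 19 min; less 45 min break → 10 h 34 min
Total worked: 45 h 12 min = 2712 min.
Regular 44 h 0 min = 2640 min at $34.00/h; overtime 1 h 12 min = 72 min at $51.00/h.
Pay = (2640 × $34.00 + 72 × $51.00) ÷ 60 = $1557.20.

$1557.20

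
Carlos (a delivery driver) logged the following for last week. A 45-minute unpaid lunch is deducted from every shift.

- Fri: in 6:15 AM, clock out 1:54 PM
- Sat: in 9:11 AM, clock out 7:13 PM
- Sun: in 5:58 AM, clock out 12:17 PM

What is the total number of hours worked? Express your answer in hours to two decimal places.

21.75 hours

Fri: 6:15 AM–1:54 PM = 7 h 39 min; less 45 min break → 6 h 54 min
Sat: 9:11 AM–7:13 PM = 10 h 2 min; less 45 min break → 9 h 17 min
Sun: 5:58 AM–12:17 PM = 6 h 19 min; less 45 min break → 5 h 34 min
Total: 6 h 54 min + 9 h 17 min + 5 h 34 min = 21 h 45 min.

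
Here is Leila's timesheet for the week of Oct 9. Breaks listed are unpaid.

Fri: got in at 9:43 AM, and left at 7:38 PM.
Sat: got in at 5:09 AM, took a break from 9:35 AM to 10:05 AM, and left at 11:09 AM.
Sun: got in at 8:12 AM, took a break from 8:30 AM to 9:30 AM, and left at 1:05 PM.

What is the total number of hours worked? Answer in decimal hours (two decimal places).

19.30 hours

Fri: 9:43 AM–7:38 PM = 9 h 55 min
Sat: 5:09 AM–11:09 AM = 6 h 0 min; less 30 min break → 5 h 30 min
Sun: 8:12 AM–1:05 PM = 4 h 53 min; less 60 min break → 3 h 53 min
Total: 9 h 55 min + 5 h 30 min + 3 h 53 min = 19 h 18 min.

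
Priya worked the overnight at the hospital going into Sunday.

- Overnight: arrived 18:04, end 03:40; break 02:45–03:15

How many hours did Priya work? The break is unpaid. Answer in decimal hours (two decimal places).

Overnight: 18:04 → midnight = 5 h 56 min; midnight → 03:40 = 3 h 40 min; span 9 h 36 min; less 30 min break → 9 h 6 min

9.10 hours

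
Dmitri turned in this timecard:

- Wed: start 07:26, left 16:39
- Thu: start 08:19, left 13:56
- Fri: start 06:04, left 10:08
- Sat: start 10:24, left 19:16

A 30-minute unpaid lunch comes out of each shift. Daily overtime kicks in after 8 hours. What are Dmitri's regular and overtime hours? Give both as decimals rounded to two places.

Wed: 07:26–16:39 = 9 h 13 min; less 30 min break → 8 h 43 min
Thu: 08:19–13:56 = 5 h 37 min; less 30 min break → 5 h 7 min
Fri: 06:04–10:08 = 4 h 4 min; less 30 min break → 3 h 34 min
Sat: 10:24–19:16 = 8 h 52 min; less 30 min break → 8 h 22 min
Wed reg 8 h 0 min / OT 0 h 43 min; Thu reg 5 h 7 min / OT 0 h 0 min; Fri reg 3 h 34 min / OT 0 h 0 min; Sat reg 8 h 0 min / OT 0 h 22 min.
Totals: regular 24 h 41 min, overtime 1 h 5 min.

Regular 24.68 hours, overtime 1.08 hours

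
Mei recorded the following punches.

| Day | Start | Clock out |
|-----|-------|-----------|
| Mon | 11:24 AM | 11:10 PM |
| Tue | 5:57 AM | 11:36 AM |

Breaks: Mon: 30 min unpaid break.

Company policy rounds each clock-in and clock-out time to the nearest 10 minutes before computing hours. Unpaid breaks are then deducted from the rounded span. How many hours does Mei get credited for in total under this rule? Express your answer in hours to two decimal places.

Mon: in 11:24 AM→11:20 AM, out 11:10 PM→11:10 PM; 11 h 50 min − 30 min = 11 h 20 min
Tue: in 5:57 AM→6:00 AM, out 11:36 AM→11:40 AM; 5 h 40 min
Total credited: 17 h 0 min.

17.00 hours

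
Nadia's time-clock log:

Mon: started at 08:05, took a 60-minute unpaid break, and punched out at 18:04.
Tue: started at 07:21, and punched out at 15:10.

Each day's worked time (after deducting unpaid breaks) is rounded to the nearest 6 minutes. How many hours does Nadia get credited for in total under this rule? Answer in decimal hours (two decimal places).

16.80 hours

Mon: 08:05–18:04 = 9 h 59 min − 60 min = 8 h 59 min → rounds to 9 h 0 min
Tue: 07:21–15:10 = 7 h 49 min → rounds to 7 h 48 min
Total credited: 16 h 48 min.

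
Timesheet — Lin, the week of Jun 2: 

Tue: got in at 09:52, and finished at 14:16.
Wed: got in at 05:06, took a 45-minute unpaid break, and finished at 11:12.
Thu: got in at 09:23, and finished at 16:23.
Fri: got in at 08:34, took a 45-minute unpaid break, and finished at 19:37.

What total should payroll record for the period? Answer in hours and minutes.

27 h 3 min

Tue: 09:52–14:16 = 4 h 24 min
Wed: 05:06–11:12 = 6 h 6 min; less 45 min break → 5 h 21 min
Thu: 09:23–16:23 = 7 h 0 min
Fri: 08:34–19:37 = 11 h 3 min; less 45 min break → 10 h 18 min
Total: 4 h 24 min + 5 h 21 min + 7 h 0 min + 10 h 18 min = 27 h 3 min.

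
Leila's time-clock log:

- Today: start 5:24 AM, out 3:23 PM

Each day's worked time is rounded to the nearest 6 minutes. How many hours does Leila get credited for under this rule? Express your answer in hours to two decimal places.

10.00 hours

Today: 5:24 AM–3:23 PM = 9 h 59 min → rounds to 10 h 0 min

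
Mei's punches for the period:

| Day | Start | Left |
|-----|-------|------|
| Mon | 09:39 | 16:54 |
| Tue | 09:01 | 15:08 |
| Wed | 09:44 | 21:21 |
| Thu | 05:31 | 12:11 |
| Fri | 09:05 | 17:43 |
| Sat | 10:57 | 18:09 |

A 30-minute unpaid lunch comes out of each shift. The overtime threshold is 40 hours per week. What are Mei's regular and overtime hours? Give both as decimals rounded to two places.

Regular 40.00 hours, overtime 4.48 hours

Mon: 09:39–16:54 = 7 h 15 min; less 30 min break → 6 h 45 min
Tue: 09:01–15:08 = 6 h 7 min; less 30 min break → 5 h 37 min
Wed: 09:44–21:21 = 11 h 37 min; less 30 min break → 11 h 7 min
Thu: 05:31–12:11 = 6 h 40 min; less 30 min break → 6 h 10 min
Fri: 09:05–17:43 = 8 h 38 min; less 30 min break → 8 h 8 min
Sat: 10:57–18:09 = 7 h 12 min; less 30 min break → 6 h 42 min
Total worked: 44 h 29 min = 44.48 h.
Threshold 40 h → overtime 4 h 29 min, regular 40 h 0 min.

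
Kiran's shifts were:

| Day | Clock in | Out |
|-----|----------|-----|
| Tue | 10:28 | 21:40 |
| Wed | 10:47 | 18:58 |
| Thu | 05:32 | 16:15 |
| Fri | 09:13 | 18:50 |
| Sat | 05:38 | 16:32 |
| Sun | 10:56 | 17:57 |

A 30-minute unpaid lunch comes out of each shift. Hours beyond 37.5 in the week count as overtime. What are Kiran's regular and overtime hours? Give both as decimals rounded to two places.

Tue: 10:28–21:40 = 11 h 12 min; less 30 min break → 10 h 42 min
Wed: 10:47–18:58 = 8 h 11 min; less 30 min break → 7 h 41 min
Thu: 05:32–16:15 = 10 h 43 min; less 30 min break → 10 h 13 min
Fri: 09:13–18:50 = 9 h 37 min; less 30 min break → 9 h 7 min
Sat: 05:38–16:32 = 10 h 54 min; less 30 min break → 10 h 24 min
Sun: 10:56–17:57 = 7 h 1 min; less 30 min break → 6 h 31 min
Total worked: 54 h 38 min = 54.63 h.
Threshold 37.5 h → overtime 17 h 8 min, regular 37 h 30 min.

Regular 37.50 hours, overtime 17.13 hours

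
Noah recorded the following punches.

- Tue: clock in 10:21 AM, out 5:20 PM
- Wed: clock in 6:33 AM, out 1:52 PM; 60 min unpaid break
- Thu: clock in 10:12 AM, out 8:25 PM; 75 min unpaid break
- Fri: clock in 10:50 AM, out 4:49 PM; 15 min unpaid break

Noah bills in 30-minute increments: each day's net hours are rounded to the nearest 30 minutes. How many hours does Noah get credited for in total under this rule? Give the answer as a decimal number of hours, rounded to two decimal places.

Tue: 10:21 AM–5:20 PM = 6 h 59 min → rounds to 7 h 0 min
Wed: 6:33 AM–1:52 PM = 7 h 19 min − 60 min = 6 h 19 min → rounds to 6 h 30 min
Thu: 10:12 AM–8:25 PM = 10 h 13 min − 75 min = 8 h 58 min → rounds to 9 h 0 min
Fri: 10:50 AM–4:49 PM = 5 h 59 min − 15 min = 5 h 44 min → rounds to 5 h 30 min
Total credited: 28 h 0 min.

28.00 hours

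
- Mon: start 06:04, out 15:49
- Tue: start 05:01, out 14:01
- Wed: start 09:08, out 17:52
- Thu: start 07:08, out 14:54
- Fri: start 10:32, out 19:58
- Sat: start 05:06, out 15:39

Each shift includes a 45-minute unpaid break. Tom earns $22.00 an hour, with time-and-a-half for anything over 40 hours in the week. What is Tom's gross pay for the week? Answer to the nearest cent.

Mon: 06:04–15:49 = 9 h 45 min; less 45 min break → 9 h 0 min
Tue: 05:01–14:01 = 9 h 0 min; less 45 min break → 8 h 15 min
Wed: 09:08–17:52 = 8 h 44 min; less 45 min break → 7 h 59 min
Thu: 07:08–14:54 = 7 h 46 min; less 45 min break → 7 h 1 min
Fri: 10:32–19:58 = 9 h 26 min; less 45 min break → 8 h 41 min
Sat: 05:06–15:39 = 10 h 33 min; less 45 min break → 9 h 48 min
Total worked: 50 h 44 min = 3044 min.
Regular 40 h 0 min = 2400 min at $22.00/h; overtime 10 h 44 min = 644 min at $33.00/h.
Pay = (2400 × $22.00 + 644 × $33.00) ÷ 60 = $1234.20.

$1234.20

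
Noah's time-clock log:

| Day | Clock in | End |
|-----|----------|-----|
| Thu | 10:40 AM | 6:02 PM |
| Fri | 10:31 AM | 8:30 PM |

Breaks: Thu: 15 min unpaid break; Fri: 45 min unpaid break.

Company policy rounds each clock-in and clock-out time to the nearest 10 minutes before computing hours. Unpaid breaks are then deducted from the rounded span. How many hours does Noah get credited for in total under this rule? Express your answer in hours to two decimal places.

16.33 hours

Thu: in 10:40 AM→10:40 AM, out 6:02 PM→6:00 PM; 7 h 20 min − 15 min = 7 h 5 min
Fri: in 10:31 AM→10:30 AM, out 8:30 PM→8:30 PM; 10 h 0 min − 45 min = 9 h 15 min
Total credited: 16 h 20 min.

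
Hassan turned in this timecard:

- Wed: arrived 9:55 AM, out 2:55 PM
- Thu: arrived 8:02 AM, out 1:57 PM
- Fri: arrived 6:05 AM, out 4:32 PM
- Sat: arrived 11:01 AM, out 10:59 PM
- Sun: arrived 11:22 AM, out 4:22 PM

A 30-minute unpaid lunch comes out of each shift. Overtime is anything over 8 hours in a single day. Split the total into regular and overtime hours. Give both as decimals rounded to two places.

Wed: 9:55 AM–2:55 PM = 5 h 0 min; less 30 min break → 4 h 30 min
Thu: 8:02 AM–1:57 PM = 5 h 55 min; less 30 min break → 5 h 25 min
Fri: 6:05 AM–4:32 PM = 10 h 27 min; less 30 min break → 9 h 57 min
Sat: 11:01 AM–10:59 PM = 11 h 58 min; less 30 min break → 11 h 28 min
Sun: 11:22 AM–4:22 PM = 5 h 0 min; less 30 min break → 4 h 30 min
Wed reg 4 h 30 min / OT 0 h 0 min; Thu reg 5 h 25 min / OT 0 h 0 min; Fri reg 8 h 0 min / OT 1 h 57 min; Sat reg 8 h 0 min / OT 3 h 28 min; Sun reg 4 h 30 min / OT 0 h 0 min.
Totals: regular 30 h 25 min, overtime 5 h 25 min.

Regular 30.42 hours, overtime 5.42 hours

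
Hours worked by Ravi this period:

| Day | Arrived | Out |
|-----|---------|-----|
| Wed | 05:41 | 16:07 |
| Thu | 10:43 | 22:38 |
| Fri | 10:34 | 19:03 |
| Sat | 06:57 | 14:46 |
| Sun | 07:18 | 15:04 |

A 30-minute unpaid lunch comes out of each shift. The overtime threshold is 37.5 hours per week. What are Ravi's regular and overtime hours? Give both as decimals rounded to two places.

Wed: 05:41–16:07 = 10 h 26 min; less 30 min break → 9 h 56 min
Thu: 10:43–22:38 = 11 h 55 min; less 30 min break → 11 h 25 min
Fri: 10:34–19:03 = 8 h 29 min; less 30 min break → 7 h 59 min
Sat: 06:57–14:46 = 7 h 49 min; less 30 min break → 7 h 19 min
Sun: 07:18–15:04 = 7 h 46 min; less 30 min break → 7 h 16 min
Total worked: 43 h 55 min = 43.92 h.
Threshold 37.5 h → overtime 6 h 25 min, regular 37 h 30 min.

Regular 37.50 hours, overtime 6.42 hours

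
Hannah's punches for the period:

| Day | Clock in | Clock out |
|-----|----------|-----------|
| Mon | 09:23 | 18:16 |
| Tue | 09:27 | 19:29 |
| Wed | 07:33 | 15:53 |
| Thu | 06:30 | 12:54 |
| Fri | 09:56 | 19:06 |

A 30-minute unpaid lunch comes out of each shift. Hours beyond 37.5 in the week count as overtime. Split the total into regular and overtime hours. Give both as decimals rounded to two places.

Mon: 09:23–18:16 = 8 h 53 min; less 30 min break → 8 h 23 min
Tue: 09:27–19:29 = 10 h 2 min; less 30 min break → 9 h 32 min
Wed: 07:33–15:53 = 8 h 20 min; less 30 min break → 7 h 50 min
Thu: 06:30–12:54 = 6 h 24 min; less 30 min break → 5 h 54 min
Fri: 09:56–19:06 = 9 h 10 min; less 30 min break → 8 h 40 min
Total worked: 40 h 19 min = 40.32 h.
Threshold 37.5 h → overtime 2 h 49 min, regular 37 h 30 min.

Regular 37.50 hours, overtime 2.82 hours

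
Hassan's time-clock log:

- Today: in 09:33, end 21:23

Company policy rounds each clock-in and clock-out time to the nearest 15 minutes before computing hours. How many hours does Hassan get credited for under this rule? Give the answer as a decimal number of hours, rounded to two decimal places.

12.00 hours

Today: in 09:33→09:30, out 21:23→21:30; 12 h 0 min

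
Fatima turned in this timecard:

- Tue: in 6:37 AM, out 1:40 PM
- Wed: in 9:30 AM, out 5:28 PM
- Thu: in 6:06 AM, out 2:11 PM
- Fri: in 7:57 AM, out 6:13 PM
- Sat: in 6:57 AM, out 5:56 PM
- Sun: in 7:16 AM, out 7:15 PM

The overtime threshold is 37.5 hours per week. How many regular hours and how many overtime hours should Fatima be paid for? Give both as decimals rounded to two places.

Regular 37.50 hours, overtime 18.83 hours

Tue: 6:37 AM–1:40 PM = 7 h 3 min
Wed: 9:30 AM–5:28 PM = 7 h 58 min
Thu: 6:06 AM–2:11 PM = 8 h 5 min
Fri: 7:57 AM–6:13 PM = 10 h 16 min
Sat: 6:57 AM–5:56 PM = 10 h 59 min
Sun: 7:16 AM–7:15 PM = 11 h 59 min
Total worked: 56 h 20 min = 56.33 h.
Threshold 37.5 h → overtime 18 h 50 min, regular 37 h 30 min.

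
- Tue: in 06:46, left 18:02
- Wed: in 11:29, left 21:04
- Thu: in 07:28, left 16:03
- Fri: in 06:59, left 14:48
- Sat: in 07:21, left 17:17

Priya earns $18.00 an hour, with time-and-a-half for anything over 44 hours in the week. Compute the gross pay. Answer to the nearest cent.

Tue: 06:46–18:02 = 11 h 16 min
Wed: 11:29–21:04 = 9 h 35 min
Thu: 07:28–16:03 = 8 h 35 min
Fri: 06:59–14:48 = 7 h 49 min
Sat: 07:21–17:17 = 9 h 56 min
Total worked: 47 h 11 min = 2831 min.
Regular 44 h 0 min = 2640 min at $18.00/h; overtime 3 h 11 min = 191 min at $27.00/h.
Pay = (2640 × $18.00 + 191 × $27.00) ÷ 60 = $877.95.

$877.95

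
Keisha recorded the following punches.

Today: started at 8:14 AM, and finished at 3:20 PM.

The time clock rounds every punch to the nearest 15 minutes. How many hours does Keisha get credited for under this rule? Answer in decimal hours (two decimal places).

7.00 hours

Today: in 8:14 AM→8:15 AM, out 3:20 PM→3:15 PM; 7 h 0 min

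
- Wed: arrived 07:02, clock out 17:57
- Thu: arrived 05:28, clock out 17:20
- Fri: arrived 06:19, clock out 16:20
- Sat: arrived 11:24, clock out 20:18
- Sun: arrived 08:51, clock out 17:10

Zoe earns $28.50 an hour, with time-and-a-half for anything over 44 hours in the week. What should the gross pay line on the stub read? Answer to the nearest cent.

$1511.21

Wed: 07:02–17:57 = 10 h 55 min
Thu: 05:28–17:20 = 11 h 52 min
Fri: 06:19–16:20 = 10 h 1 min
Sat: 11:24–20:18 = 8 h 54 min
Sun: 08:51–17:10 = 8 h 19 min
Total worked: 50 h 1 min = 3001 min.
Regular 44 h 0 min = 2640 min at $28.50/h; overtime 6 h 1 min = 361 min at $42.75/h.
Pay = (2640 × $28.50 + 361 × $42.75) ÷ 60 = $1511.21.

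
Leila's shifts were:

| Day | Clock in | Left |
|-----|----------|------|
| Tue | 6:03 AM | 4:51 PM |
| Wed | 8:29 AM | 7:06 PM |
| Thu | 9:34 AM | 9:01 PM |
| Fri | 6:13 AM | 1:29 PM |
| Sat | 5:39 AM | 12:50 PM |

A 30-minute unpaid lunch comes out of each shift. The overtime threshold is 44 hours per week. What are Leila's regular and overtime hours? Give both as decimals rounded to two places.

Regular 44.00 hours, overtime 0.82 hours

Tue: 6:03 AM–4:51 PM = 10 h 48 min; less 30 min break → 10 h 18 min
Wed: 8:29 AM–7:06 PM = 10 h 37 min; less 30 min break → 10 h 7 min
Thu: 9:34 AM–9:01 PM = 11 h 27 min; less 30 min break → 10 h 57 min
Fri: 6:13 AM–1:29 PM = 7 h 16 min; less 30 min break → 6 h 46 min
Sat: 5:39 AM–12:50 PM = 7 h 11 min; less 30 min break → 6 h 41 min
Total worked: 44 h 49 min = 44.82 h.
Threshold 44 h → overtime 0 h 49 min, regular 44 h 0 min.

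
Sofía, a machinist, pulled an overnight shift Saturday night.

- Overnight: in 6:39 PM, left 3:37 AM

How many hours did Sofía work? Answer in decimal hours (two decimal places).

Overnight: 6:39 PM → midnight = 5 h 21 min; midnight → 3:37 AM = 3 h 37 min; span 8 h 58 min

8.97 hours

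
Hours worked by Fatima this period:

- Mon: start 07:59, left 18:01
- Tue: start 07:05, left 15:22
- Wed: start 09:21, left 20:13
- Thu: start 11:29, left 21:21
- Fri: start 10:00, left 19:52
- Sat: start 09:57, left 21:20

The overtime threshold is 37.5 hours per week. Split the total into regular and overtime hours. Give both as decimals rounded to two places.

Mon: 07:59–18:01 = 10 h 2 min
Tue: 07:05–15:22 = 8 h 17 min
Wed: 09:21–20:13 = 10 h 52 min
Thu: 11:29–21:21 = 9 h 52 min
Fri: 10:00–19:52 = 9 h 52 min
Sat: 09:57–21:20 = 11 h 23 min
Total worked: 60 h 18 min = 60.30 h.
Threshold 37.5 h → overtime 22 h 48 min, regular 37 h 30 min.

Regular 37.50 hours, overtime 22.80 hours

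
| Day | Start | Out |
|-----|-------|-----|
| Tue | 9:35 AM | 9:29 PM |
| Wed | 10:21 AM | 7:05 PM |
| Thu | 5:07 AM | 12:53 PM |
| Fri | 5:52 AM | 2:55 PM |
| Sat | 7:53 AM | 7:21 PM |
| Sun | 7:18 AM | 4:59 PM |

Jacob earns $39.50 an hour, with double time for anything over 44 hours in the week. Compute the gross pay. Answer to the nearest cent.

Tue: 9:35 AM–9:29 PM = 11 h 54 min
Wed: 10:21 AM–7:05 PM = 8 h 44 min
Thu: 5:07 AM–12:53 PM = 7 h 46 min
Fri: 5:52 AM–2:55 PM = 9 h 3 min
Sat: 7:53 AM–7:21 PM = 11 h 28 min
Sun: 7:18 AM–4:59 PM = 9 h 41 min
Total worked: 58 h 36 min = 3516 min.
Regular 44 h 0 min = 2640 min at $39.50/h; overtime 14 h 36 min = 876 min at $79.00/h.
Pay = (2640 × $39.50 + 876 × $79.00) ÷ 60 = $2891.40.

$2891.40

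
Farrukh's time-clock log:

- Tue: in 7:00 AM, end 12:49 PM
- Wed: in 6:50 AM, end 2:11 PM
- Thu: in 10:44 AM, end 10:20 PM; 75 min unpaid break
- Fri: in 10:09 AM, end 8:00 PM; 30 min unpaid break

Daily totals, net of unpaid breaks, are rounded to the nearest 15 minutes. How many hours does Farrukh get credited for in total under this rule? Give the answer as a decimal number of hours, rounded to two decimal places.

32.50 hours

Tue: 7:00 AM–12:49 PM = 5 h 49 min → rounds to 5 h 45 min
Wed: 6:50 AM–2:11 PM = 7 h 21 min → rounds to 7 h 15 min
Thu: 10:44 AM–10:20 PM = 11 h 36 min − 75 min = 10 h 21 min → rounds to 10 h 15 min
Fri: 10:09 AM–8:00 PM = 9 h 51 min − 30 min = 9 h 21 min → rounds to 9 h 15 min
Total credited: 32 h 30 min.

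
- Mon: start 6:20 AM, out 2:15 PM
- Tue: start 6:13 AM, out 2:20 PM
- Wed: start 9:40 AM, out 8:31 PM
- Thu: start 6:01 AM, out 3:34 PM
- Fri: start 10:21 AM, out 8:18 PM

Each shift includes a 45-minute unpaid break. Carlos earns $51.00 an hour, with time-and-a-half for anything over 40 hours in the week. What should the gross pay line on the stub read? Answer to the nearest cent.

Mon: 6:20 AM–2:15 PM = 7 h 55 min; less 45 min break → 7 h 10 min
Tue: 6:13 AM–2:20 PM = 8 h 7 min; less 45 min break → 7 h 22 min
Wed: 9:40 AM–8:31 PM = 10 h 51 min; less 45 min break → 10 h 6 min
Thu: 6:01 AM–3:34 PM = 9 h 33 min; less 45 min break → 8 h 48 min
Fri: 10:21 AM–8:18 PM = 9 h 57 min; less 45 min break → 9 h 12 min
Total worked: 42 h 38 min = 2558 min.
Regular 40 h 0 min = 2400 min at $51.00/h; overtime 2 h 38 min = 158 min at $76.50/h.
Pay = (2400 × $51.00 + 158 × $76.50) ÷ 60 = $2241.45.

$2241.45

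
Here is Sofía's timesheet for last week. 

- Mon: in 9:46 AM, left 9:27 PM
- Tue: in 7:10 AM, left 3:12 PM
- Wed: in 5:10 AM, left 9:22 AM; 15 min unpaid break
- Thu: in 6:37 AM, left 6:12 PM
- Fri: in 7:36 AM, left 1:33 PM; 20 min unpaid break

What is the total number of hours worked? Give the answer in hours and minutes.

40 h 52 min

Mon: 9:46 AM–9:27 PM = 11 h 41 min
Tue: 7:10 AM–3:12 PM = 8 h 2 min
Wed: 5:10 AM–9:22 AM = 4 h 12 min; less 15 min break → 3 h 57 min
Thu: 6:37 AM–6:12 PM = 11 h 35 min
Fri: 7:36 AM–1:33 PM = 5 h 57 min; less 20 min break → 5 h 37 min
Total: 11 h 41 min + 8 h 2 min + 3 h 57 min + 11 h 35 min + 5 h 37 min = 40 h 52 min.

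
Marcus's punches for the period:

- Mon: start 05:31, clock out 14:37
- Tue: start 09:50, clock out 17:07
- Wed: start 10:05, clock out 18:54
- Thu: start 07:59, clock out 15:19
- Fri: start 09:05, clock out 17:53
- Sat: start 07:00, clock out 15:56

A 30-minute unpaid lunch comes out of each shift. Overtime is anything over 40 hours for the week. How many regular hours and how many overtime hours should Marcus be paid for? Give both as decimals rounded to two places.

Regular 40.00 hours, overtime 7.27 hours

Mon: 05:31–14:37 = 9 h 6 min; less 30 min break → 8 h 36 min
Tue: 09:50–17:07 = 7 h 17 min; less 30 min break → 6 h 47 min
Wed: 10:05–18:54 = 8 h 49 min; less 30 min break → 8 h 19 min
Thu: 07:59–15:19 = 7 h 20 min; less 30 min break → 6 h 50 min
Fri: 09:05–17:53 = 8 h 48 min; less 30 min break → 8 h 18 min
Sat: 07:00–15:56 = 8 h 56 min; less 30 min break → 8 h 26 min
Total worked: 47 h 16 min = 47.27 h.
Threshold 40 h → overtime 7 h 16 min, regular 40 h 0 min.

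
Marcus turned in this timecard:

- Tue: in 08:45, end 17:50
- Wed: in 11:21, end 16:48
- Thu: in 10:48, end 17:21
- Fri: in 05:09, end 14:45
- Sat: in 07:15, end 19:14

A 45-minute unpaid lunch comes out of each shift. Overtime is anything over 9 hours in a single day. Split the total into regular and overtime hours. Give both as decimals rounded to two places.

Tue: 08:45–17:50 = 9 h 5 min; less 45 min break → 8 h 20 min
Wed: 11:21–16:48 = 5 h 27 min; less 45 min break → 4 h 42 min
Thu: 10:48–17:21 = 6 h 33 min; less 45 min break → 5 h 48 min
Fri: 05:09–14:45 = 9 h 36 min; less 45 min break → 8 h 51 min
Sat: 07:15–19:14 = 11 h 59 min; less 45 min break → 11 h 14 min
Tue reg 8 h 20 min / OT 0 h 0 min; Wed reg 4 h 42 min / OT 0 h 0 min; Thu reg 5 h 48 min / OT 0 h 0 min; Fri reg 8 h 51 min / OT 0 h 0 min; Sat reg 9 h 0 min / OT 2 h 14 min.
Totals: regular 36 h 41 min, overtime 2 h 14 min.

Regular 36.68 hours, overtime 2.23 hours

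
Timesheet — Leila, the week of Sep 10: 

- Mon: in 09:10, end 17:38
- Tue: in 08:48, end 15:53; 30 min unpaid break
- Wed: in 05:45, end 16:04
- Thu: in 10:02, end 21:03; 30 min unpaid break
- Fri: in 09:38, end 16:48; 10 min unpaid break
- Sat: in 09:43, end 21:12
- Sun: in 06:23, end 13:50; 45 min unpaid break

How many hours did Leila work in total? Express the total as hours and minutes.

61 h 4 min

Mon: 09:10–17:38 = 8 h 28 min
Tue: 08:48–15:53 = 7 h 5 min; less 30 min break → 6 h 35 min
Wed: 05:45–16:04 = 10 h 19 min
Thu: 10:02–21:03 = 11 h 1 min; less 30 min break → 10 h 31 min
Fri: 09:38–16:48 = 7 h 10 min; less 10 min break → 7 h 0 min
Sat: 09:43–21:12 = 11 h 29 min
Sun: 06:23–13:50 = 7 h 27 min; less 45 min break → 6 h 42 min
Total: 8 h 28 min + 6 h 35 min + 10 h 19 min + 10 h 31 min + 7 h 0 min + 11 h 29 min + 6 h 42 min = 61 h 4 min.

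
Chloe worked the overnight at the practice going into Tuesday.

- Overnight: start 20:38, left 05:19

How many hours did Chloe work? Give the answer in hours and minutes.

Overnight: 20:38 → midnight = 3 h 22 min; midnight → 05:19 = 5 h 19 min; span 8 h 41 min

8 h 41 min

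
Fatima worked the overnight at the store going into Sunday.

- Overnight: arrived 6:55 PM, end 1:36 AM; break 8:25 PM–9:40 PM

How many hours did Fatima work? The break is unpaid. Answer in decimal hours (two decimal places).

5.43 hours

Overnight: 6:55 PM → midnight = 5 h 5 min; midnight → 1:36 AM = 1 h 36 min; span 6 h 41 min; less 75 min break → 5 h 26 min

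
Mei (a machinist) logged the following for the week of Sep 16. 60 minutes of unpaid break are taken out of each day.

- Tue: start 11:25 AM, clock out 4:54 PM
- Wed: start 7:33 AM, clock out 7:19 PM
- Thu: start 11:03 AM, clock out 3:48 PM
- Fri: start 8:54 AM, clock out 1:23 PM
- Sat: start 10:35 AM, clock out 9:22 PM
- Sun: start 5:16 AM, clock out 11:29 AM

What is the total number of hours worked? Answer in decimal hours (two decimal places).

37.48 hours

Tue: 11:25 AM–4:54 PM = 5 h 29 min; less 60 min break → 4 h 29 min
Wed: 7:33 AM–7:19 PM = 11 h 46 min; less 60 min break → 10 h 46 min
Thu: 11:03 AM–3:48 PM = 4 h 45 min; less 60 min break → 3 h 45 min
Fri: 8:54 AM–1:23 PM = 4 h 29 min; less 60 min break → 3 h 29 min
Sat: 10:35 AM–9:22 PM = 10 h 47 min; less 60 min break → 9 h 47 min
Sun: 5:16 AM–11:29 AM = 6 h 13 min; less 60 min break → 5 h 13 min
Total: 4 h 29 min + 10 h 46 min + 3 h 45 min + 3 h 29 min + 9 h 47 min + 5 h 13 min = 37 h 29 min.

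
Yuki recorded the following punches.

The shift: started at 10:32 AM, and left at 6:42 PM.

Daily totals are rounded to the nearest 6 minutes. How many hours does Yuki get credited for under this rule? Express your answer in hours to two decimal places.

8.20 hours

The shift: 10:32 AM–6:42 PM = 8 h 10 min → rounds to 8 h 12 min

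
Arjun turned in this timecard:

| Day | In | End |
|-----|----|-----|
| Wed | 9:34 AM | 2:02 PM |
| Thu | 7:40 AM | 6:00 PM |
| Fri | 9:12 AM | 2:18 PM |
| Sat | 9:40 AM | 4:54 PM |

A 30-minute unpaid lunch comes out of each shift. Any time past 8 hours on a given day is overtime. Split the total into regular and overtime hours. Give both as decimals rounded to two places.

Regular 23.30 hours, overtime 1.83 hours

Wed: 9:34 AM–2:02 PM = 4 h 28 min; less 30 min break → 3 h 58 min
Thu: 7:40 AM–6:00 PM = 10 h 20 min; less 30 min break → 9 h 50 min
Fri: 9:12 AM–2:18 PM = 5 h 6 min; less 30 min break → 4 h 36 min
Sat: 9:40 AM–4:54 PM = 7 h 14 min; less 30 min break → 6 h 44 min
Wed reg 3 h 58 min / OT 0 h 0 min; Thu reg 8 h 0 min / OT 1 h 50 min; Fri reg 4 h 36 min / OT 0 h 0 min; Sat reg 6 h 44 min / OT 0 h 0 min.
Totals: regular 23 h 18 min, overtime 1 h 50 min.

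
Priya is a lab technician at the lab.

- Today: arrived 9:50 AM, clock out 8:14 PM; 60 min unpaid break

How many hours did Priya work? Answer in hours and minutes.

9 h 24 min

Today: 9:50 AM–8:14 PM = 10 h 24 min; less 60 min break → 9 h 24 min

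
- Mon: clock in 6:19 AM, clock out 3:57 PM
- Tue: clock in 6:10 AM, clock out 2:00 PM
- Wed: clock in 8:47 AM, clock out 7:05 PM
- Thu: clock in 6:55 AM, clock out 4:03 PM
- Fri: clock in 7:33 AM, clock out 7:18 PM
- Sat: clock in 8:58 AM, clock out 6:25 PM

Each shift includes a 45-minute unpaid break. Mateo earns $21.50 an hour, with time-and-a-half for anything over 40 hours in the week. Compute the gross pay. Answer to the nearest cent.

Mon: 6:19 AM–3:57 PM = 9 h 38 min; less 45 min break → 8 h 53 min
Tue: 6:10 AM–2:00 PM = 7 h 50 min; less 45 min break → 7 h 5 min
Wed: 8:47 AM–7:05 PM = 10 h 18 min; less 45 min break → 9 h 33 min
Thu: 6:55 AM–4:03 PM = 9 h 8 min; less 45 min break → 8 h 23 min
Fri: 7:33 AM–7:18 PM = 11 h 45 min; less 45 min break → 11 h 0 min
Sat: 8:58 AM–6:25 PM = 9 h 27 min; less 45 min break → 8 h 42 min
Total worked: 53 h 36 min = 3216 min.
Regular 40 h 0 min = 2400 min at $21.50/h; overtime 13 h 36 min = 816 min at $32.25/h.
Pay = (2400 × $21.50 + 816 × $32.25) ÷ 60 = $1298.60.

$1298.60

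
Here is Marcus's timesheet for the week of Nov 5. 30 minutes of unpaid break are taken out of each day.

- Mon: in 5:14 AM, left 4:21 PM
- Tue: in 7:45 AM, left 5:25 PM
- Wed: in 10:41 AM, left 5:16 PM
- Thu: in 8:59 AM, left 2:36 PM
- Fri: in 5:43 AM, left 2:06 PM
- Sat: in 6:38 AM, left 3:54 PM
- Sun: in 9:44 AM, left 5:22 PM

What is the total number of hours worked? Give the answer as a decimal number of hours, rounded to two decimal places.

54.77 hours

Mon: 5:14 AM–4:21 PM = 11 h 7 min; less 30 min break → 10 h 37 min
Tue: 7:45 AM–5:25 PM = 9 h 40 min; less 30 min break → 9 h 10 min
Wed: 10:41 AM–5:16 PM = 6 h 35 min; less 30 min break → 6 h 5 min
Thu: 8:59 AM–2:36 PM = 5 h 37 min; less 30 min break → 5 h 7 min
Fri: 5:43 AM–2:06 PM = 8 h 23 min; less 30 min break → 7 h 53 min
Sat: 6:38 AM–3:54 PM = 9 h 16 min; less 30 min break → 8 h 46 min
Sun: 9:44 AM–5:22 PM = 7 h 38 min; less 30 min break → 7 h 8 min
Total: 10 h 37 min + 9 h 10 min + 6 h 5 min + 5 h 7 min + 7 h 53 min + 8 h 46 min + 7 h 8 min = 54 h 46 min.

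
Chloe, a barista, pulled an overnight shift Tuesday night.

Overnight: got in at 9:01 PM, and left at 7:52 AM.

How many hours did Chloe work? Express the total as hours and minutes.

Overnight: 9:01 PM → midnight = 2 h 59 min; midnight → 7:52 AM = 7 h 52 min; span 10 h 51 min

10 h 51 min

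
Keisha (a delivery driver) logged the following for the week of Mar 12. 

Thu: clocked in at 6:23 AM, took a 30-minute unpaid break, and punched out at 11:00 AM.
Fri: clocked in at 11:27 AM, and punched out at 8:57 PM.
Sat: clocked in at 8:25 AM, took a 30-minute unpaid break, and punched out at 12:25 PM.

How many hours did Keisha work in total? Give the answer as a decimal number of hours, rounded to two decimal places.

17.12 hours

Thu: 6:23 AM–11:00 AM = 4 h 37 min; less 30 min break → 4 h 7 min
Fri: 11:27 AM–8:57 PM = 9 h 30 min
Sat: 8:25 AM–12:25 PM = 4 h 0 min; less 30 min break → 3 h 30 min
Total: 4 h 7 min + 9 h 30 min + 3 h 30 min = 17 h 7 min.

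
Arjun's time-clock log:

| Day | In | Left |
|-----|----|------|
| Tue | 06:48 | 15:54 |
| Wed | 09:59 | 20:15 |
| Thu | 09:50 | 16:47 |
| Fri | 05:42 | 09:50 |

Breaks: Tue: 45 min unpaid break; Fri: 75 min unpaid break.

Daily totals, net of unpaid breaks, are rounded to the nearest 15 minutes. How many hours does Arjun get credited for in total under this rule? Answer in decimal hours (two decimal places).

Tue: 06:48–15:54 = 9 h 6 min − 45 min = 8 h 21 min → rounds to 8 h 15 min
Wed: 09:59–20:15 = 10 h 16 min → rounds to 10 h 15 min
Thu: 09:50–16:47 = 6 h 57 min → rounds to 7 h 0 min
Fri: 05:42–09:50 = 4 h 8 min − 75 min = 2 h 53 min → rounds to 3 h 0 min
Total credited: 28 h 30 min.

28.50 hours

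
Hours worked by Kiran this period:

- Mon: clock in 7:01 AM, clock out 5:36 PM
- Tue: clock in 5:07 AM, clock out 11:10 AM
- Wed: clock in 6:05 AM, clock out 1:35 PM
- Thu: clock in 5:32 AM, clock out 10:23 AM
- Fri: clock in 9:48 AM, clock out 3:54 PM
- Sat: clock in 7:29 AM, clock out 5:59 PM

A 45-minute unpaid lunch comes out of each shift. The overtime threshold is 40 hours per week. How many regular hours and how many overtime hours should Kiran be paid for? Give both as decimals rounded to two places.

Mon: 7:01 AM–5:36 PM = 10 h 35 min; less 45 min break → 9 h 50 min
Tue: 5:07 AM–11:10 AM = 6 h 3 min; less 45 min break → 5 h 18 min
Wed: 6:05 AM–1:35 PM = 7 h 30 min; less 45 min break → 6 h 45 min
Thu: 5:32 AM–10:23 AM = 4 h 51 min; less 45 min break → 4 h 6 min
Fri: 9:48 AM–3:54 PM = 6 h 6 min; less 45 min break → 5 h 21 min
Sat: 7:29 AM–5:59 PM = 10 h 30 min; less 45 min break → 9 h 45 min
Total worked: 41 h 5 min = 41.08 h.
Threshold 40 h → overtime 1 h 5 min, regular 40 h 0 min.

Regular 40.00 hours, overtime 1.08 hours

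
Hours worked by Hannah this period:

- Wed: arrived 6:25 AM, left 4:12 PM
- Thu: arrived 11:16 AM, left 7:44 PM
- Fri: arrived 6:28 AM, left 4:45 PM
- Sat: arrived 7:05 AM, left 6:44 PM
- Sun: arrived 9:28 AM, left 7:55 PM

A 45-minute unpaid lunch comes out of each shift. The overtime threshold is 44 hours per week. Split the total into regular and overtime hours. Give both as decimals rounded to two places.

Regular 44.00 hours, overtime 2.88 hours

Wed: 6:25 AM–4:12 PM = 9 h 47 min; less 45 min break → 9 h 2 min
Thu: 11:16 AM–7:44 PM = 8 h 28 min; less 45 min break → 7 h 43 min
Fri: 6:28 AM–4:45 PM = 10 h 17 min; less 45 min break → 9 h 32 min
Sat: 7:05 AM–6:44 PM = 11 h 39 min; less 45 min break → 10 h 54 min
Sun: 9:28 AM–7:55 PM = 10 h 27 min; less 45 min break → 9 h 42 min
Total worked: 46 h 53 min = 46.88 h.
Threshold 44 h → overtime 2 h 53 min, regular 44 h 0 min.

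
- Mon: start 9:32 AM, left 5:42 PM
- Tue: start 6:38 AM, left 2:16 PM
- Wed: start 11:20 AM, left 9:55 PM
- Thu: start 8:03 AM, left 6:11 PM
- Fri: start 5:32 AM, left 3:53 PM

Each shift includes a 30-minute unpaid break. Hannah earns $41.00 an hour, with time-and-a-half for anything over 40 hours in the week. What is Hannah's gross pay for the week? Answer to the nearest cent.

Mon: 9:32 AM–5:42 PM = 8 h 10 min; less 30 min break → 7 h 40 min
Tue: 6:38 AM–2:16 PM = 7 h 38 min; less 30 min break → 7 h 8 min
Wed: 11:20 AM–9:55 PM = 10 h 35 min; less 30 min break → 10 h 5 min
Thu: 8:03 AM–6:11 PM = 10 h 8 min; less 30 min break → 9 h 38 min
Fri: 5:32 AM–3:53 PM = 10 h 21 min; less 30 min break → 9 h 51 min
Total worked: 44 h 22 min = 2662 min.
Regular 40 h 0 min = 2400 min at $41.00/h; overtime 4 h 22 min = 262 min at $61.50/h.
Pay = (2400 × $41.00 + 262 × $61.50) ÷ 60 = $1908.55.

$1908.55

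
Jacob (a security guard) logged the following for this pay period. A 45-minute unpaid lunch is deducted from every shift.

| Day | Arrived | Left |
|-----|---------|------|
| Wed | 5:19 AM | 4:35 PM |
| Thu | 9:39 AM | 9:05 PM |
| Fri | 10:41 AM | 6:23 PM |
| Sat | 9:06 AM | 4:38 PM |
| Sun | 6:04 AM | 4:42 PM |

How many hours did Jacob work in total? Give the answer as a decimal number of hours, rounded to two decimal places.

44.82 hours

Wed: 5:19 AM–4:35 PM = 11 h 16 min; less 45 min break → 10 h 31 min
Thu: 9:39 AM–9:05 PM = 11 h 26 min; less 45 min break → 10 h 41 min
Fri: 10:41 AM–6:23 PM = 7 h 42 min; less 45 min break → 6 h 57 min
Sat: 9:06 AM–4:38 PM = 7 h 32 min; less 45 min break → 6 h 47 min
Sun: 6:04 AM–4:42 PM = 10 h 38 min; less 45 min break → 9 h 53 min
Total: 10 h 31 min + 10 h 41 min + 6 h 57 min + 6 h 47 min + 9 h 53 min = 44 h 49 min.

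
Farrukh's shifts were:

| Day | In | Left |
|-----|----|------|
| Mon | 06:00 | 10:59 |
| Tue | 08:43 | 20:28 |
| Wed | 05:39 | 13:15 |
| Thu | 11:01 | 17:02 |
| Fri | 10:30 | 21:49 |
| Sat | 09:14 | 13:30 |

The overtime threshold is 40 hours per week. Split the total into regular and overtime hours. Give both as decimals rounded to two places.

Mon: 06:00–10:59 = 4 h 59 min
Tue: 08:43–20:28 = 11 h 45 min
Wed: 05:39–13:15 = 7 h 36 min
Thu: 11:01–17:02 = 6 h 1 min
Fri: 10:30–21:49 = 11 h 19 min
Sat: 09:14–13:30 = 4 h 16 min
Total worked: 45 h 56 min = 45.93 h.
Threshold 40 h → overtime 5 h 56 min, regular 40 h 0 min.

Regular 40.00 hours, overtime 5.93 hours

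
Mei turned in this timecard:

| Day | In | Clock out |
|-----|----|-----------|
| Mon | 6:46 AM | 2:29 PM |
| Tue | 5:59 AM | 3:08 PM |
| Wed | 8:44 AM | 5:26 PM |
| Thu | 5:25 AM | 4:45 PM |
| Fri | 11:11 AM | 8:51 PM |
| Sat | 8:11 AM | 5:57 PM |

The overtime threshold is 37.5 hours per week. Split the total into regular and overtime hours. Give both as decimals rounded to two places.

Mon: 6:46 AM–2:29 PM = 7 h 43 min
Tue: 5:59 AM–3:08 PM = 9 h 9 min
Wed: 8:44 AM–5:26 PM = 8 h 42 min
Thu: 5:25 AM–4:45 PM = 11 h 20 min
Fri: 11:11 AM–8:51 PM = 9 h 40 min
Sat: 8:11 AM–5:57 PM = 9 h 46 min
Total worked: 56 h 20 min = 56.33 h.
Threshold 37.5 h → overtime 18 h 50 min, regular 37 h 30 min.

Regular 37.50 hours, overtime 18.83 hours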